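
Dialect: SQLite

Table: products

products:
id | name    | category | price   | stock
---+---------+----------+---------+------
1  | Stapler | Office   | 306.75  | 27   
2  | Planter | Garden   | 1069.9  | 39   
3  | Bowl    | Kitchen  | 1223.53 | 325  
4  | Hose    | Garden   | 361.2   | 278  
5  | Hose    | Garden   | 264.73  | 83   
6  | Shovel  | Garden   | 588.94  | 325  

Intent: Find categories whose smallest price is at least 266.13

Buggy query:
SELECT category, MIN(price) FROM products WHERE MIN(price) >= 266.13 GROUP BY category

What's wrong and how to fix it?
Bug: MIN() in WHERE is a misuse of aggregate

Fix: Replace WHERE with HAVING after the GROUP BY

Corrected query:
SELECT category, MIN(price) FROM products GROUP BY category HAVING MIN(price) >= 266.13

Result:
category | MIN(price)
---------+-----------
Kitchen  | 1223.53   
Office   | 306.75    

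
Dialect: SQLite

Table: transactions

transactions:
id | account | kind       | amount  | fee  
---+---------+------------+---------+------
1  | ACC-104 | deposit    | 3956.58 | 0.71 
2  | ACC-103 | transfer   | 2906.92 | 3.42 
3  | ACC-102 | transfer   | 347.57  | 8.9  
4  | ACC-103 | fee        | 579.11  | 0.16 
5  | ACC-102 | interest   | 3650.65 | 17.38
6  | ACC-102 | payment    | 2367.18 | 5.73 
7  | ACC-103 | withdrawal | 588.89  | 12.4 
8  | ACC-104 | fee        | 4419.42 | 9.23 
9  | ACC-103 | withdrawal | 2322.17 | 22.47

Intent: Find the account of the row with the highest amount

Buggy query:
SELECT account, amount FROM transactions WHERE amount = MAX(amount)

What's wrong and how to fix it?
Bug: WHERE is evaluated per row; an aggregate over the whole table isn't defined there

Fix: Use a subquery: WHERE amount = (SELECT MAX(amount) FROM transactions)

Corrected query:
SELECT account, amount FROM transactions WHERE amount = (SELECT MAX(amount) FROM transactions)

Result:
account | amount 
--------+--------
ACC-104 | 4419.42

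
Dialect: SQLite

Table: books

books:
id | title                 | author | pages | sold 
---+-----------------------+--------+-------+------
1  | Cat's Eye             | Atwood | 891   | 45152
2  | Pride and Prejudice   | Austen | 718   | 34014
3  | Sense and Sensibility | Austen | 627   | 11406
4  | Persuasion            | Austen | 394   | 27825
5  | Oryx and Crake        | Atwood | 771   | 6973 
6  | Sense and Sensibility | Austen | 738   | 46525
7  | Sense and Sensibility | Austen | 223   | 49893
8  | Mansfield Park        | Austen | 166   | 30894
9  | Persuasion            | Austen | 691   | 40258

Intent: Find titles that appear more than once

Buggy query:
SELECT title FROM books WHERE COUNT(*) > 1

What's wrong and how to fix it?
Bug: WHERE can't reference COUNT(*); aggregates are computed after WHERE

Fix: GROUP BY title, then filter groups with HAVING COUNT(*) > 1

Corrected query:
SELECT title FROM books GROUP BY title HAVING COUNT(*) > 1

Result:
title                
---------------------
Persuasion           
Sense and Sensibility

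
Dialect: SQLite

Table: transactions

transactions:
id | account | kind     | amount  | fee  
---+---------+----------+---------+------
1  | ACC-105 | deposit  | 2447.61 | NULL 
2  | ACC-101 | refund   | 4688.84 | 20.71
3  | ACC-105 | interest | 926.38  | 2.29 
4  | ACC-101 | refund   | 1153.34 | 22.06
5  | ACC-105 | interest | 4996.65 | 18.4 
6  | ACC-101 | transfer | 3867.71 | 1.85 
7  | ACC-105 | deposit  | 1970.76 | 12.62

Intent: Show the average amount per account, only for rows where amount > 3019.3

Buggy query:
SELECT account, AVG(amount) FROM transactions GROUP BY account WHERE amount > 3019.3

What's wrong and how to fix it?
Bug: WHERE cannot follow GROUP BY

Fix: Place WHERE between FROM and GROUP BY

Corrected query:
SELECT account, AVG(amount) FROM transactions WHERE amount > 3019.3 GROUP BY account

Result:
account | AVG(amount)
--------+------------
ACC-101 | 4278.275   
ACC-105 | 4996.65    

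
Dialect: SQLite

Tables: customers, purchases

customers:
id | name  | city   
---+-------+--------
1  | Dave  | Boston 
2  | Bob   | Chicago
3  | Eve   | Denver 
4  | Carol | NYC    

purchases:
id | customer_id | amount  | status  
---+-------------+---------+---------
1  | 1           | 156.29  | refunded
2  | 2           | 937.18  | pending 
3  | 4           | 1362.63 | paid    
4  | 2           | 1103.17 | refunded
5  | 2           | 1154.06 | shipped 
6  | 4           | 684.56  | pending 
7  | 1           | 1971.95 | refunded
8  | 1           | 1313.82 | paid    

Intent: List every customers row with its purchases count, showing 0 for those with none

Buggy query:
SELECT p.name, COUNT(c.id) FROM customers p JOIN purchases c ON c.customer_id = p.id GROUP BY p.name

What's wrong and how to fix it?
Bug: An inner join excludes parents with zero children

Fix: Use LEFT JOIN so parents without children still appear (COUNT(c.id) gives 0)

Corrected query:
SELECT p.name, COUNT(c.id) FROM customers p LEFT JOIN purchases c ON c.customer_id = p.id GROUP BY p.name

Result:
name  | COUNT(c.id)
------+------------
Bob   | 3          
Carol | 2          
Dave  | 3          
Eve   | 0          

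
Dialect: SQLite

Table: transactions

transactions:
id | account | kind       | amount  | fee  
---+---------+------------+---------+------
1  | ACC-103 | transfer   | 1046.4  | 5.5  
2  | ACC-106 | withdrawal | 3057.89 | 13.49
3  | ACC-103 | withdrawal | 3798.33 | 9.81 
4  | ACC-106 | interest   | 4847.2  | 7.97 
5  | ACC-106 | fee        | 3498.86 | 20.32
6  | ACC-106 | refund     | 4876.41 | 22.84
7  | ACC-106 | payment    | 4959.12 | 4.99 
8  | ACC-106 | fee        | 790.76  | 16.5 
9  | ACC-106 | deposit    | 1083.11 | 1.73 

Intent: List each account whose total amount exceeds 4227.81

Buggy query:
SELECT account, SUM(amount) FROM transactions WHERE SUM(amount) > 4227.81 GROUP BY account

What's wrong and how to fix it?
Bug: Aggregate functions cannot appear in a WHERE clause

Fix: Move the aggregate condition to a HAVING clause

Corrected query:
SELECT account, SUM(amount) FROM transactions GROUP BY account HAVING SUM(amount) > 4227.81

Result:
account | SUM(amount)
--------+------------
ACC-103 | 4844.73    
ACC-106 | 23113.35   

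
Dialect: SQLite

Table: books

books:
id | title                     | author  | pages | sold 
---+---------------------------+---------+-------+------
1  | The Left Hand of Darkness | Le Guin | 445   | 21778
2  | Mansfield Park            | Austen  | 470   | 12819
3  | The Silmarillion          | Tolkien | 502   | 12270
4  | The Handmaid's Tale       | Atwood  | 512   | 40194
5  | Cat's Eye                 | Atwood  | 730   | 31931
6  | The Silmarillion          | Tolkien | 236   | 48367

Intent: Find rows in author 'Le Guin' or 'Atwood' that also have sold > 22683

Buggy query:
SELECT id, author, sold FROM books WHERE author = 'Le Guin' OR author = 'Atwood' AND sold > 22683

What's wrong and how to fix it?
Bug: AND binds tighter than OR, so this parses as author = 'Le Guin' OR (author = 'Atwood' AND sold > 22683)

Fix: Group the OR with parentheses (or use IN), then AND the threshold

Corrected query:
SELECT id, author, sold FROM books WHERE (author = 'Le Guin' OR author = 'Atwood') AND sold > 22683

Result:
id | author | sold 
---+--------+------
4  | Atwood | 40194
5  | Atwood | 31931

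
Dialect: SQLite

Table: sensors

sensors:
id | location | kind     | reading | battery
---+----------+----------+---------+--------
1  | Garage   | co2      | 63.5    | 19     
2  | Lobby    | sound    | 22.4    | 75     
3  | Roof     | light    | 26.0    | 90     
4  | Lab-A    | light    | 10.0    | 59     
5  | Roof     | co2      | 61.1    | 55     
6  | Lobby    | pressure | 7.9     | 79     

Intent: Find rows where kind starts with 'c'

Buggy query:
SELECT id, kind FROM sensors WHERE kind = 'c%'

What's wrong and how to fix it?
Bug: Wildcards only work with LIKE; '=' treats '%' as a literal character

Fix: Replace '=' with LIKE so 'c%' is treated as a pattern

Corrected query:
SELECT id, kind FROM sensors WHERE kind LIKE 'c%'

Result:
id | kind
---+-----
1  | co2 
5  | co2 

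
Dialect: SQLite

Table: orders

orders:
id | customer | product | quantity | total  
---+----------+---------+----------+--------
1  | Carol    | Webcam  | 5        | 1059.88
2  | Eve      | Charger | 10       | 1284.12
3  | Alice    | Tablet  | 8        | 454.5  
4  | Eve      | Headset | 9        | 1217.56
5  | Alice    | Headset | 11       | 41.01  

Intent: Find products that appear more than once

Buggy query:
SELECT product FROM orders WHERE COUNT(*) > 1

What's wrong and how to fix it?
Bug: COUNT(*) is an aggregate and cannot be used in WHERE

Fix: Group first, then use HAVING for the count condition

Corrected query:
SELECT product FROM orders GROUP BY product HAVING COUNT(*) > 1

Result:
product
-------
Headset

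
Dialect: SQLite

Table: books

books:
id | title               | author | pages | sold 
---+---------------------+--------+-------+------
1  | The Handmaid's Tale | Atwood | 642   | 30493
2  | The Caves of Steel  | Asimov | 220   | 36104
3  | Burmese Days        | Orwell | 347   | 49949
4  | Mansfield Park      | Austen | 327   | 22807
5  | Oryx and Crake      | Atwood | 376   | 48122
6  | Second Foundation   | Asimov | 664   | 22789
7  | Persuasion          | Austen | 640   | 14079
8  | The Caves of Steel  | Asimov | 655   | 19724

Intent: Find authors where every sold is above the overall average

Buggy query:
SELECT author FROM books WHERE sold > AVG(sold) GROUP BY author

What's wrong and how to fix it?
Bug: WHERE evaluates per row before aggregation, so AVG() is unavailable

Fix: Use a subquery for AVG and a HAVING MIN(...) filter so the condition holds for every row in the group

Corrected query:
SELECT author FROM books GROUP BY author HAVING MIN(sold) > (SELECT AVG(sold) FROM books)

Result:
author
------
Orwell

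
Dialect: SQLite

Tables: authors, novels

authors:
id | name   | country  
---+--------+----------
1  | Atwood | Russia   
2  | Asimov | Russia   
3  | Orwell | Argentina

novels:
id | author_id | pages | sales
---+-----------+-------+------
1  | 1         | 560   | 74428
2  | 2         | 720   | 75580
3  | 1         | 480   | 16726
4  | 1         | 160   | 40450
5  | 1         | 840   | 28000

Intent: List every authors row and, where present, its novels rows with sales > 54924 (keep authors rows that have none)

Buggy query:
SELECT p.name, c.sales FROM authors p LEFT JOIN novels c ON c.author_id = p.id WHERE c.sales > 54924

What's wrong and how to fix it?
Bug: A WHERE condition on the right-hand table after LEFT JOIN drops unmatched parents

Fix: Put 'c.sales > 54924' in the JOIN's ON clause instead of WHERE

Corrected query:
SELECT p.name, c.sales FROM authors p LEFT JOIN novels c ON c.author_id = p.id AND c.sales > 54924

Result:
name   | sales
-------+------
Atwood | 74428
Asimov | 75580
Orwell | NULL 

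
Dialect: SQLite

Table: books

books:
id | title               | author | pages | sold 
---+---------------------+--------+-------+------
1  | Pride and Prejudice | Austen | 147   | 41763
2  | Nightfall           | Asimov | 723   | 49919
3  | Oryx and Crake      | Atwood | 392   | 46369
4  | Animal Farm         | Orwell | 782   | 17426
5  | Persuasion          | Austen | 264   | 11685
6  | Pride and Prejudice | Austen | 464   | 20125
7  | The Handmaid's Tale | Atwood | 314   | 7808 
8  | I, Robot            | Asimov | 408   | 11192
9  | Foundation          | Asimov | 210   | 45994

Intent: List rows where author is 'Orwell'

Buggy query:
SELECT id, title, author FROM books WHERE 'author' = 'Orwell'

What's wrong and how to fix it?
Bug: 'author' in single quotes is a string literal, not the column; the comparison is literal-vs-literal and never true

Fix: Reference the column as author without single quotes

Corrected query:
SELECT id, title, author FROM books WHERE author = 'Orwell'

Result:
id | title       | author
---+-------------+-------
4  | Animal Farm | Orwell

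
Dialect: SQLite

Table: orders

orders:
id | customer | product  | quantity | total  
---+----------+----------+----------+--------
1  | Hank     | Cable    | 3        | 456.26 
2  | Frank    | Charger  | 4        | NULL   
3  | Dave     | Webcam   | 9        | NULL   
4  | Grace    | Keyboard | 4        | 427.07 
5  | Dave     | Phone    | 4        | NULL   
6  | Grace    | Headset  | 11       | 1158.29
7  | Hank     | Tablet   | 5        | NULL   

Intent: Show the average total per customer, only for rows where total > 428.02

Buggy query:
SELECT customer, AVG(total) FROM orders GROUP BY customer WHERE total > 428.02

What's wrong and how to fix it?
Bug: WHERE cannot follow GROUP BY

Fix: Move the WHERE clause before GROUP BY

Corrected query:
SELECT customer, AVG(total) FROM orders WHERE total > 428.02 GROUP BY customer

Result:
customer | AVG(total)
---------+-----------
Grace    | 1158.29   
Hank     | 456.26    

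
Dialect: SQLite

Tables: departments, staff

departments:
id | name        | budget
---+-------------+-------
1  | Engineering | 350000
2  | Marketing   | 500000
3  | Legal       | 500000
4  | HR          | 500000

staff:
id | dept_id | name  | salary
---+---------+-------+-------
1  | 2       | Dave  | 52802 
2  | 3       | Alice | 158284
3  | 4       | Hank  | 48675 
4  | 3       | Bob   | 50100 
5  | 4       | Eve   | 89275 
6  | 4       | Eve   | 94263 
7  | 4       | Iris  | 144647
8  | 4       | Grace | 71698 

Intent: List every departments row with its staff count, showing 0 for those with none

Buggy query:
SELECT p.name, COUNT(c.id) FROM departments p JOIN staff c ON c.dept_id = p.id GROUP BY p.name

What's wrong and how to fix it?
Bug: An inner join excludes parents with zero children

Fix: Switch to LEFT JOIN to retain unmatched parent rows

Corrected query:
SELECT p.name, COUNT(c.id) FROM departments p LEFT JOIN staff c ON c.dept_id = p.id GROUP BY p.name

Result:
name        | COUNT(c.id)
------------+------------
Engineering | 0          
HR          | 5          
Legal       | 2          
Marketing   | 1          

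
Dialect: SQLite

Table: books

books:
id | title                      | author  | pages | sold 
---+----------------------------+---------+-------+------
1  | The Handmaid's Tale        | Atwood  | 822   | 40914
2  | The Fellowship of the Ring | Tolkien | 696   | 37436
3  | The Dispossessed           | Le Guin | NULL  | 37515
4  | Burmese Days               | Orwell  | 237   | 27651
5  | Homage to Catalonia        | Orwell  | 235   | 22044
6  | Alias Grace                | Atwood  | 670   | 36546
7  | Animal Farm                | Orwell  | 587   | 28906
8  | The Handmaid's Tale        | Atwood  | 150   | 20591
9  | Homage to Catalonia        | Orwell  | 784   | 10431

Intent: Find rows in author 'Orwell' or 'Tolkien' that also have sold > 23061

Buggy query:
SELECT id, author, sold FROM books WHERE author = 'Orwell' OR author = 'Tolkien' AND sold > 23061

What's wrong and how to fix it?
Bug: AND binds tighter than OR, so this parses as author = 'Orwell' OR (author = 'Tolkien' AND sold > 23061)

Fix: Group the OR with parentheses (or use IN), then AND the threshold

Corrected query:
SELECT id, author, sold FROM books WHERE (author = 'Orwell' OR author = 'Tolkien') AND sold > 23061

Result:
id | author  | sold 
---+---------+------
2  | Tolkien | 37436
4  | Orwell  | 27651
7  | Orwell  | 28906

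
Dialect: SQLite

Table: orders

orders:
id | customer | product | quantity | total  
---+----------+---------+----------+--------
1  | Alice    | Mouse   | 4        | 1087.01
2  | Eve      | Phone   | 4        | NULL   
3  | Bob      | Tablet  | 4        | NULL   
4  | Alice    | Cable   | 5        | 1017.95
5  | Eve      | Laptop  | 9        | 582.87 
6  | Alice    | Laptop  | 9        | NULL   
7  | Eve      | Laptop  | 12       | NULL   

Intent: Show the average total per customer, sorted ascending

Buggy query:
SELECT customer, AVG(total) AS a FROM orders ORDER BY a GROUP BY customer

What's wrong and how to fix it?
Bug: ORDER BY appears before GROUP BY; SQL clause order requires GROUP BY first

Fix: Move ORDER BY to the end, after GROUP BY

Corrected query:
SELECT customer, AVG(total) AS a FROM orders GROUP BY customer ORDER BY a

Result:
customer | a      
---------+--------
Bob      | NULL   
Eve      | 582.87 
Alice    | 1052.48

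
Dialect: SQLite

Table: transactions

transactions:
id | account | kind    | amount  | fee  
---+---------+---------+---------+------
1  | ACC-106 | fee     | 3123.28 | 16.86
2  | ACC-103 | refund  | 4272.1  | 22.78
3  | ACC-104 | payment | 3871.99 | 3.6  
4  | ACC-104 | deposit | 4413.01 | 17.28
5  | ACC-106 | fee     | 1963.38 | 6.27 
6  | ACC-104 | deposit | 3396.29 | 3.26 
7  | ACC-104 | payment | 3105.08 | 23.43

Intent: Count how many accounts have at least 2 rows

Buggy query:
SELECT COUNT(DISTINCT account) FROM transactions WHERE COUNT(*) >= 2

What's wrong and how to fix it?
Bug: COUNT(*) cannot appear in WHERE; the per-group count doesn't exist yet

Fix: Group first with HAVING COUNT(*) >= 2, then COUNT the resulting groups

Corrected query:
SELECT COUNT(*) FROM (SELECT account FROM transactions GROUP BY account HAVING COUNT(*) >= 2)

Result:
COUNT(*)
--------
2       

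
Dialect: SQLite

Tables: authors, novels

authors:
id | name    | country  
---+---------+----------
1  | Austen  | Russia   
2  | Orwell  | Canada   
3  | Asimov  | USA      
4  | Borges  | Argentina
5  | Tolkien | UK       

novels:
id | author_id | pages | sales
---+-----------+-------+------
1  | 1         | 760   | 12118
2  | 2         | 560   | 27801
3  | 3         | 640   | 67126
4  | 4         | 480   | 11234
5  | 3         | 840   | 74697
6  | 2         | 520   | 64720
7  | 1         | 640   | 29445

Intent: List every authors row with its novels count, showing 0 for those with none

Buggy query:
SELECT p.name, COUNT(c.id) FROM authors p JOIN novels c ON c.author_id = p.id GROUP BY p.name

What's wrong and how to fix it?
Bug: An inner join excludes parents with zero children

Fix: Use LEFT JOIN so parents without children still appear (COUNT(c.id) gives 0)

Corrected query:
SELECT p.name, COUNT(c.id) FROM authors p LEFT JOIN novels c ON c.author_id = p.id GROUP BY p.name

Result:
name    | COUNT(c.id)
--------+------------
Asimov  | 2          
Austen  | 2          
Borges  | 1          
Orwell  | 2          
Tolkien | 0          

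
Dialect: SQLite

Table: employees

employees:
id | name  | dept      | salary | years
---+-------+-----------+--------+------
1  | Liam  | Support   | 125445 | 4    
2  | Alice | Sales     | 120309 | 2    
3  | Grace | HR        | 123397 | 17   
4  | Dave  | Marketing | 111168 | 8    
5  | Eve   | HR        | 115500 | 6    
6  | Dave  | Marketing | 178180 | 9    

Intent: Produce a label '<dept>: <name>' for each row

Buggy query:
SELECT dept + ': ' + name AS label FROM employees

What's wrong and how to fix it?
Bug: SQLite uses || for string concatenation; + coerces text to numbers (yielding 0)

Fix: Use the || operator for string concatenation

Corrected query:
SELECT dept || ': ' || name AS label FROM employees

Result:
label          
---------------
Support: Liam  
Sales: Alice   
HR: Grace      
Marketing: Dave
HR: Eve        
Marketing: Dave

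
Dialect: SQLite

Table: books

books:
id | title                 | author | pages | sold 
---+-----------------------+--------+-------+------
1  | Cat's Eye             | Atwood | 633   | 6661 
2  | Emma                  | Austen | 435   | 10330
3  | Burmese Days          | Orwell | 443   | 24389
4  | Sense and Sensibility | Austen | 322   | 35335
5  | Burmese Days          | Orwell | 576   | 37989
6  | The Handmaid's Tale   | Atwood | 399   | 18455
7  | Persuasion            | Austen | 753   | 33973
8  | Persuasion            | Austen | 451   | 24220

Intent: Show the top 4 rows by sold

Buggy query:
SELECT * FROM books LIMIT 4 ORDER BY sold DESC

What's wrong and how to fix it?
Bug: LIMIT must come after ORDER BY

Fix: Sort with ORDER BY, then apply LIMIT

Corrected query:
SELECT * FROM books ORDER BY sold DESC LIMIT 4

Result:
id | title                 | author | pages | sold 
---+-----------------------+--------+-------+------
5  | Burmese Days          | Orwell | 576   | 37989
4  | Sense and Sensibility | Austen | 322   | 35335
7  | Persuasion            | Austen | 753   | 33973
3  | Burmese Days          | Orwell | 443   | 24389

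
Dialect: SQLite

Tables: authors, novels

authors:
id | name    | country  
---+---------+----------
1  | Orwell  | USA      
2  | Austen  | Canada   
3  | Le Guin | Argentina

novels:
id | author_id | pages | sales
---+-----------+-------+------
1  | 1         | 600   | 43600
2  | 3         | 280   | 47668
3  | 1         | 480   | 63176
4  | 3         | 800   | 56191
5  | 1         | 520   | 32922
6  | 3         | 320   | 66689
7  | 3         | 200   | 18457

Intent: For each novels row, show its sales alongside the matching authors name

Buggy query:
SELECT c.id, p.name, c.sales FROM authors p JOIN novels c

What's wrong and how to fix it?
Bug: Missing join condition: each novels row is matched to all authors rows instead of just its own

Fix: Specify the join condition linking the foreign key to the parent id

Corrected query:
SELECT c.id, p.name, c.sales FROM authors p JOIN novels c ON c.author_id = p.id

Result:
id | name    | sales
---+---------+------
1  | Orwell  | 43600
2  | Le Guin | 47668
3  | Orwell  | 63176
4  | Le Guin | 56191
5  | Orwell  | 32922
6  | Le Guin | 66689
7  | Le Guin | 18457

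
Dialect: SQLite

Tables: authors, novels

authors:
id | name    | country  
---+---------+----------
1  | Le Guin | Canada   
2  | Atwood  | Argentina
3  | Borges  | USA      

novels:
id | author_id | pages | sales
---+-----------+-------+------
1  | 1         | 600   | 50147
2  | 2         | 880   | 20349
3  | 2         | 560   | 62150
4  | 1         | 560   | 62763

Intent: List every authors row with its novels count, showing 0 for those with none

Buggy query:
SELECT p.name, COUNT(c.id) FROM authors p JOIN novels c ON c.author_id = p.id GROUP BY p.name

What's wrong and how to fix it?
Bug: INNER JOIN drops authors rows that have no matching novels rows

Fix: Switch to LEFT JOIN to retain unmatched parent rows

Corrected query:
SELECT p.name, COUNT(c.id) FROM authors p LEFT JOIN novels c ON c.author_id = p.id GROUP BY p.name

Result:
name    | COUNT(c.id)
--------+------------
Atwood  | 2          
Borges  | 0          
Le Guin | 2          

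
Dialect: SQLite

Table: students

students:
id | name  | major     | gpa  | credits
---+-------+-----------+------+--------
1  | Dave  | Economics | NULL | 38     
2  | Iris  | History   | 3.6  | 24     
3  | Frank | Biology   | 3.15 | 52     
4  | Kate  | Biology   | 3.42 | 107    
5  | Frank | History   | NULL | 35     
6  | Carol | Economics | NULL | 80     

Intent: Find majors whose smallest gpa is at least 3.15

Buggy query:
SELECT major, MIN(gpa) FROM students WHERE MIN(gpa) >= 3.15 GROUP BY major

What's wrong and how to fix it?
Bug: Aggregates like MIN are computed per group after WHERE runs

Fix: Use HAVING for the per-group MIN condition

Corrected query:
SELECT major, MIN(gpa) FROM students GROUP BY major HAVING MIN(gpa) >= 3.15

Result:
major   | MIN(gpa)
--------+---------
Biology | 3.15    
History | 3.6     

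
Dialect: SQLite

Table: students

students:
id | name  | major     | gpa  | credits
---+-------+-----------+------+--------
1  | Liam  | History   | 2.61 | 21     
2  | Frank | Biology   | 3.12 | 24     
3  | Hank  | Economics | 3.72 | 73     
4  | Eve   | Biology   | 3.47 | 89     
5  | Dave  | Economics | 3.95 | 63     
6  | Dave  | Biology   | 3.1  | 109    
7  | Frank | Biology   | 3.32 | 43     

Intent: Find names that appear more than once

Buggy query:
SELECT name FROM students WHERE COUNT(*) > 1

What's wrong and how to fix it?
Bug: COUNT(*) is an aggregate and cannot be used in WHERE

Fix: GROUP BY name, then filter groups with HAVING COUNT(*) > 1

Corrected query:
SELECT name FROM students GROUP BY name HAVING COUNT(*) > 1

Result:
name 
-----
Dave 
Frank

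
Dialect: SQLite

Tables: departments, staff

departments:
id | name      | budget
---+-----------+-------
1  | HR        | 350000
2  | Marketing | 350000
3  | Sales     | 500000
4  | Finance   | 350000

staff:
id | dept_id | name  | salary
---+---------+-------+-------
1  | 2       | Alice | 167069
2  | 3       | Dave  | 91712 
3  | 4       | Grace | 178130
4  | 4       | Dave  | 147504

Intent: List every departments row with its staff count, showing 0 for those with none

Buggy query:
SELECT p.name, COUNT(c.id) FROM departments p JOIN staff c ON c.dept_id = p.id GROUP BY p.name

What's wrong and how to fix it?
Bug: An inner join excludes parents with zero children

Fix: Switch to LEFT JOIN to retain unmatched parent rows

Corrected query:
SELECT p.name, COUNT(c.id) FROM departments p LEFT JOIN staff c ON c.dept_id = p.id GROUP BY p.name

Result:
name      | COUNT(c.id)
----------+------------
Finance   | 2          
HR        | 0          
Marketing | 1          
Sales     | 1          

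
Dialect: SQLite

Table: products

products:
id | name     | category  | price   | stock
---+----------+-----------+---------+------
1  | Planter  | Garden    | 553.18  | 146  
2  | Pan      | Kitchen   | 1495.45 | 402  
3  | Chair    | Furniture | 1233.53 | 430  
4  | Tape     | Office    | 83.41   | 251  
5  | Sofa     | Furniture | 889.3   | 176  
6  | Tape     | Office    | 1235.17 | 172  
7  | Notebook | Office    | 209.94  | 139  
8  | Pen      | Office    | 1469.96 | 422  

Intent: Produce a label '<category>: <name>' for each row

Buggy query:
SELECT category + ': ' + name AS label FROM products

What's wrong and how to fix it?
Bug: '+' is numeric addition; on text columns SQLite converts them to 0 instead of concatenating

Fix: Replace + with || to concatenate text

Corrected query:
SELECT category || ': ' || name AS label FROM products

Result:
label           
----------------
Garden: Planter 
Kitchen: Pan    
Furniture: Chair
Office: Tape    
Furniture: Sofa 
Office: Tape    
Office: Notebook
Office: Pen     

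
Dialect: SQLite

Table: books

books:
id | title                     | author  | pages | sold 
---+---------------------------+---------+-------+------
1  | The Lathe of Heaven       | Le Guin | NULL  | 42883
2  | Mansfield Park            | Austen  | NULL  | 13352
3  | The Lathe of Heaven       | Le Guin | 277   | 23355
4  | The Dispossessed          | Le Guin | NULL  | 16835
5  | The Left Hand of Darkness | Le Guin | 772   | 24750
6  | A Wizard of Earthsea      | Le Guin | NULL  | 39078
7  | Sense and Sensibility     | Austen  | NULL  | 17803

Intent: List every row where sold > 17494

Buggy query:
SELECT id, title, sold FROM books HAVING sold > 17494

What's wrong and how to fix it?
Bug: HAVING filters the output of aggregation, but this query has no GROUP BY and no aggregate functions, so SQLite rejects it (HAVING clause on a non-aggregate query); the condition here is per row

Fix: Use WHERE for row-level filtering

Corrected query:
SELECT id, title, sold FROM books WHERE sold > 17494

Result:
id | title                     | sold 
---+---------------------------+------
1  | The Lathe of Heaven       | 42883
3  | The Lathe of Heaven       | 23355
5  | The Left Hand of Darkness | 24750
6  | A Wizard of Earthsea      | 39078
7  | Sense and Sensibility     | 17803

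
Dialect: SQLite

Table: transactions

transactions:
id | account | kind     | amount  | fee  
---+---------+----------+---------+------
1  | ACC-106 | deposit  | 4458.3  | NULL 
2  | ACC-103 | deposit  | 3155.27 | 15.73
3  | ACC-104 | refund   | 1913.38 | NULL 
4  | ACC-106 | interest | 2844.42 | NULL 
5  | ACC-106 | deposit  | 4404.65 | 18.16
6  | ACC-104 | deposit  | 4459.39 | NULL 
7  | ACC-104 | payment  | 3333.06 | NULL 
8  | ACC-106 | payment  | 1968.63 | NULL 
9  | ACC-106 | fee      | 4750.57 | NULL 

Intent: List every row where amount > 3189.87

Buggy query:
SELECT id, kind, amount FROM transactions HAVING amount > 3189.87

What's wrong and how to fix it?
Bug: HAVING filters the output of aggregation, but this query has no GROUP BY and no aggregate functions, so SQLite rejects it (HAVING clause on a non-aggregate query); the condition here is per row

Fix: Use WHERE for row-level filtering

Corrected query:
SELECT id, kind, amount FROM transactions WHERE amount > 3189.87

Result:
id | kind    | amount 
---+---------+--------
1  | deposit | 4458.3 
5  | deposit | 4404.65
6  | deposit | 4459.39
7  | payment | 3333.06
9  | fee     | 4750.57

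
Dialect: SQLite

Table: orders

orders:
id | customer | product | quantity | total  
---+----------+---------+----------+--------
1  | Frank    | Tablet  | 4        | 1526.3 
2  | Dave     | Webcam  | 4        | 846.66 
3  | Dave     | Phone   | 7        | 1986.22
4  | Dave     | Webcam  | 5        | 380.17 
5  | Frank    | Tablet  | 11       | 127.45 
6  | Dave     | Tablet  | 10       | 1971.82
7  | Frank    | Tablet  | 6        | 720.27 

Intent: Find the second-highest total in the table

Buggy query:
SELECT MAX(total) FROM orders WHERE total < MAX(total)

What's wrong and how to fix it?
Bug: The inner MAX is an aggregate inside WHERE, which is not allowed

Fix: Compute the overall MAX in a subquery, then take MAX of rows below it

Corrected query:
SELECT MAX(total) FROM orders WHERE total < (SELECT MAX(total) FROM orders)

Result:
MAX(total)
----------
1971.82   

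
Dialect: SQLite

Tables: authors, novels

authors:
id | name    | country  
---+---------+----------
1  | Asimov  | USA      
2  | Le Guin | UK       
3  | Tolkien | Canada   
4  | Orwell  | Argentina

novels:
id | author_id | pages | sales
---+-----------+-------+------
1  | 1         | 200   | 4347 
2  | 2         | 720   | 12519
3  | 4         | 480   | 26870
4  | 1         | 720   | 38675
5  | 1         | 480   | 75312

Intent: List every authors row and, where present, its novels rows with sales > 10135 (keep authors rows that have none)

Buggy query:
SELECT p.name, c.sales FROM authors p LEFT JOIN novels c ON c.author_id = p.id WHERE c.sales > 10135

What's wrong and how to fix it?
Bug: Filtering c.sales in WHERE discards the NULL rows produced by LEFT JOIN, turning it into an inner join

Fix: Put 'c.sales > 10135' in the JOIN's ON clause instead of WHERE

Corrected query:
SELECT p.name, c.sales FROM authors p LEFT JOIN novels c ON c.author_id = p.id AND c.sales > 10135

Result:
name    | sales
--------+------
Asimov  | 38675
Asimov  | 75312
Le Guin | 12519
Tolkien | NULL 
Orwell  | 26870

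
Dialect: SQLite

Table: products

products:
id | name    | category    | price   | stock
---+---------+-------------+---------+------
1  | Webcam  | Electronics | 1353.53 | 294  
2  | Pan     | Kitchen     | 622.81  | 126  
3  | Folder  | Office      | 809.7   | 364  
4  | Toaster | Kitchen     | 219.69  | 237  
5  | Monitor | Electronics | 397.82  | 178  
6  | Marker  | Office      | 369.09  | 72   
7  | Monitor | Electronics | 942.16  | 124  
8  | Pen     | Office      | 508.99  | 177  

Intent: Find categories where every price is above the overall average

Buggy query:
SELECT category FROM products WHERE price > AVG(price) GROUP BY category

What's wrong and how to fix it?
Bug: WHERE evaluates per row before aggregation, so AVG() is unavailable

Fix: Compute the overall average in a scalar subquery and compare each group's MIN against it in HAVING

Corrected query:
SELECT category FROM products GROUP BY category HAVING MIN(price) > (SELECT AVG(price) FROM products)

Result:
(no rows)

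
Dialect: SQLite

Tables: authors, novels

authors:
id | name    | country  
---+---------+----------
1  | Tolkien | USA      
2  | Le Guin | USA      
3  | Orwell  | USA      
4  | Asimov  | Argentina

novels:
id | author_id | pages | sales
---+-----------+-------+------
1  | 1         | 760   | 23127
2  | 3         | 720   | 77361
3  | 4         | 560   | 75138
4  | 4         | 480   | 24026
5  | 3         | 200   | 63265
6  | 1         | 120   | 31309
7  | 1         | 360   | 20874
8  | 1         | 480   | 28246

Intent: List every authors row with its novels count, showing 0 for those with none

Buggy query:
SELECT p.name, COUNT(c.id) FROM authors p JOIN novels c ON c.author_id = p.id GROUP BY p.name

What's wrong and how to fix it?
Bug: INNER JOIN drops authors rows that have no matching novels rows

Fix: Switch to LEFT JOIN to retain unmatched parent rows

Corrected query:
SELECT p.name, COUNT(c.id) FROM authors p LEFT JOIN novels c ON c.author_id = p.id GROUP BY p.name

Result:
name    | COUNT(c.id)
--------+------------
Asimov  | 2          
Le Guin | 0          
Orwell  | 2          
Tolkien | 4          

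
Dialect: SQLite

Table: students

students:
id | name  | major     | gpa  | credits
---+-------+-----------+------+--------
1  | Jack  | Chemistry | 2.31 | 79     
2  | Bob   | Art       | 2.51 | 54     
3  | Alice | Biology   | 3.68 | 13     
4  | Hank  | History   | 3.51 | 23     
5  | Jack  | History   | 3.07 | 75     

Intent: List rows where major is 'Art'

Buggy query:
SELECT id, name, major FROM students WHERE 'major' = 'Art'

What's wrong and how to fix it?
Bug: Single quotes denote string literals in SQL; the column name is being compared as a constant string

Fix: Remove the quotes around the column name (or use double quotes for an identifier)

Corrected query:
SELECT id, name, major FROM students WHERE major = 'Art'

Result:
id | name | major
---+------+------
2  | Bob  | Art  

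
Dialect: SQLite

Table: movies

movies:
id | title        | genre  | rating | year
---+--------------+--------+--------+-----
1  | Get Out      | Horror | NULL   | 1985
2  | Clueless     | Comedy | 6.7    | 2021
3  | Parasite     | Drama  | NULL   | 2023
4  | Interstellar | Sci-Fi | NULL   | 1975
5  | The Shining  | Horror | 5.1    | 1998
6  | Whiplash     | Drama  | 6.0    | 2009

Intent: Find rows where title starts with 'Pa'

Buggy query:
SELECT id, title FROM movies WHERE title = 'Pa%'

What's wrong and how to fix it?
Bug: '=' compares the literal string including the % character; pattern matching needs LIKE

Fix: Use LIKE for wildcard pattern matching

Corrected query:
SELECT id, title FROM movies WHERE title LIKE 'Pa%'

Result:
id | title   
---+---------
3  | Parasite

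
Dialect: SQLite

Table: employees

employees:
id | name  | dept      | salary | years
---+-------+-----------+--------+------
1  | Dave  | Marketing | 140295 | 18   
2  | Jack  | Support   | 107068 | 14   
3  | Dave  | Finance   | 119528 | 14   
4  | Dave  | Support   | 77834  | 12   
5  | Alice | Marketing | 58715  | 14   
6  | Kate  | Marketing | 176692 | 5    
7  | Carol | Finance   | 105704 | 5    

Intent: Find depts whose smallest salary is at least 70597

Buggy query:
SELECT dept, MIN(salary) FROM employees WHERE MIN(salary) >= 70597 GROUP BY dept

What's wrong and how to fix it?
Bug: Aggregates like MIN are computed per group after WHERE runs

Fix: Use HAVING for the per-group MIN condition

Corrected query:
SELECT dept, MIN(salary) FROM employees GROUP BY dept HAVING MIN(salary) >= 70597

Result:
dept    | MIN(salary)
--------+------------
Finance | 105704     
Support | 77834      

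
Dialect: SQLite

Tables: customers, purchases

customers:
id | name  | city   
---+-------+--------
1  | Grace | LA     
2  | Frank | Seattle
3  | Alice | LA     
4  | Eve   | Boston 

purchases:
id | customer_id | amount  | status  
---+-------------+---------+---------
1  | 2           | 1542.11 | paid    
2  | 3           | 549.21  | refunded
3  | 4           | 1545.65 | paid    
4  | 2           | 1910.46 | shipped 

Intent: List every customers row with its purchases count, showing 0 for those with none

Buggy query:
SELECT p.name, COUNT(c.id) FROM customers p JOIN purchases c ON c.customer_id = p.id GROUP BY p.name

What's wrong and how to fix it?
Bug: An inner join excludes parents with zero children

Fix: Use LEFT JOIN so parents without children still appear (COUNT(c.id) gives 0)

Corrected query:
SELECT p.name, COUNT(c.id) FROM customers p LEFT JOIN purchases c ON c.customer_id = p.id GROUP BY p.name

Result:
name  | COUNT(c.id)
------+------------
Alice | 1          
Eve   | 1          
Frank | 2          
Grace | 0          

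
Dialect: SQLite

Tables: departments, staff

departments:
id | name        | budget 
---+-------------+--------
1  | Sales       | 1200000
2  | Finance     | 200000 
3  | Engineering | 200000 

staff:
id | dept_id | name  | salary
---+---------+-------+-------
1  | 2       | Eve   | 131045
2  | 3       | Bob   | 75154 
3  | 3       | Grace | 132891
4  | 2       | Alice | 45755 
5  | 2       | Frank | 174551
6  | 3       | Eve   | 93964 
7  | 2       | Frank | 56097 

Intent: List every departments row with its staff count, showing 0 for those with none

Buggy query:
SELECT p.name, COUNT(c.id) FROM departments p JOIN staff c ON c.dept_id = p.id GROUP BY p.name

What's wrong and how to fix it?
Bug: INNER JOIN drops departments rows that have no matching staff rows

Fix: Use LEFT JOIN so parents without children still appear (COUNT(c.id) gives 0)

Corrected query:
SELECT p.name, COUNT(c.id) FROM departments p LEFT JOIN staff c ON c.dept_id = p.id GROUP BY p.name

Result:
name        | COUNT(c.id)
------------+------------
Engineering | 3          
Finance     | 4          
Sales       | 0          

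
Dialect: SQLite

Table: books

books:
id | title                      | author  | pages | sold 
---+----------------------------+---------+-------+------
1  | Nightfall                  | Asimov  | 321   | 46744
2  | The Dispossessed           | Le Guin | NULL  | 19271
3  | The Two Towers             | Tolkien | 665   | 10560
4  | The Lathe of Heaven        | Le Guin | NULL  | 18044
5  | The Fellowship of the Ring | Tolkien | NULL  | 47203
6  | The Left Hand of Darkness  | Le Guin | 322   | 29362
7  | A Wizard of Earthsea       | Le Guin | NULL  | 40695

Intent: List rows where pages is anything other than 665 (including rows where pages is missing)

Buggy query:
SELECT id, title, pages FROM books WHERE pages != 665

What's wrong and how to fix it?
Bug: 'pages != 665' is unknown when pages is NULL, so NULL rows are silently excluded

Fix: Handle NULL separately with IS NULL alongside the inequality

Corrected query:
SELECT id, title, pages FROM books WHERE pages != 665 OR pages IS NULL

Result:
id | title                      | pages
---+----------------------------+------
1  | Nightfall                  | 321  
2  | The Dispossessed           | NULL 
4  | The Lathe of Heaven        | NULL 
5  | The Fellowship of the Ring | NULL 
6  | The Left Hand of Darkness  | 322  
7  | A Wizard of Earthsea       | NULL 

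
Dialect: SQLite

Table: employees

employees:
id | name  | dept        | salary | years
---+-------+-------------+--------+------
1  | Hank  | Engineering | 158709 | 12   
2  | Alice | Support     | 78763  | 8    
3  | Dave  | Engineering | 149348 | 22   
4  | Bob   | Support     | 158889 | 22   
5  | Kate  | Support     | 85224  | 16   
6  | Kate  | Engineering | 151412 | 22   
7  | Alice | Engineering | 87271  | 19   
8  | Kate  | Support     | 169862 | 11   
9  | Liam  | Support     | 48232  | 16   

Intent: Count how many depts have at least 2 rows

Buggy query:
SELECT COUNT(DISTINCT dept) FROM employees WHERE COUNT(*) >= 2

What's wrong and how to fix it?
Bug: COUNT(*) cannot appear in WHERE; the per-group count doesn't exist yet

Fix: Use a subquery that GROUPs and filters with HAVING, then count its rows

Corrected query:
SELECT COUNT(*) FROM (SELECT dept FROM employees GROUP BY dept HAVING COUNT(*) >= 2)

Result:
COUNT(*)
--------
2       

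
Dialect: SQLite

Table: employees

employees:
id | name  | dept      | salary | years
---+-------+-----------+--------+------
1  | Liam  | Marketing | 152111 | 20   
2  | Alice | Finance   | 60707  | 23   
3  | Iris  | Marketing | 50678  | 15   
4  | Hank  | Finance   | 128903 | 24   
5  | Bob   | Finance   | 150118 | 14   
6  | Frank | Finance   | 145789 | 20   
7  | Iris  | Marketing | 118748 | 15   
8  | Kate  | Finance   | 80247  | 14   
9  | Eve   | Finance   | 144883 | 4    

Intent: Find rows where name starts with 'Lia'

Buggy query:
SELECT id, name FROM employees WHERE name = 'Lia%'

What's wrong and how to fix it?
Bug: Wildcards only work with LIKE; '=' treats '%' as a literal character

Fix: Replace '=' with LIKE so 'Lia%' is treated as a pattern

Corrected query:
SELECT id, name FROM employees WHERE name LIKE 'Lia%'

Result:
id | name
---+-----
1  | Liam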